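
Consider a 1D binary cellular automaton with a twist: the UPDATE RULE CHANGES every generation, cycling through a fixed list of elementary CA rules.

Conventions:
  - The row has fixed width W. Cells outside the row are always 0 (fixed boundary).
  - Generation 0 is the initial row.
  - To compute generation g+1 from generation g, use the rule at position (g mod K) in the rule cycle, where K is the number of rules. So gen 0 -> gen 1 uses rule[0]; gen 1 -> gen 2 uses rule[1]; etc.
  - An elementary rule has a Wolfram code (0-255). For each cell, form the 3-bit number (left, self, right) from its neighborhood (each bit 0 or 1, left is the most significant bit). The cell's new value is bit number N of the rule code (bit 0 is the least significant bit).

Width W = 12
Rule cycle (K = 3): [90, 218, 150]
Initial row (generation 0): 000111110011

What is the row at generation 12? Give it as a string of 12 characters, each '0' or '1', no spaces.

Gen 0: 000111110011
Gen 1 (rule 90): 001100011111
Gen 2 (rule 218): 011110111111
Gen 3 (rule 150): 101100011110
Gen 4 (rule 90): 001110110011
Gen 5 (rule 218): 011110111111
Gen 6 (rule 150): 101100011110
Gen 7 (rule 90): 001110110011
Gen 8 (rule 218): 011110111111
Gen 9 (rule 150): 101100011110
Gen 10 (rule 90): 001110110011
Gen 11 (rule 218): 011110111111
Gen 12 (rule 150): 101100011110

Answer: 101100011110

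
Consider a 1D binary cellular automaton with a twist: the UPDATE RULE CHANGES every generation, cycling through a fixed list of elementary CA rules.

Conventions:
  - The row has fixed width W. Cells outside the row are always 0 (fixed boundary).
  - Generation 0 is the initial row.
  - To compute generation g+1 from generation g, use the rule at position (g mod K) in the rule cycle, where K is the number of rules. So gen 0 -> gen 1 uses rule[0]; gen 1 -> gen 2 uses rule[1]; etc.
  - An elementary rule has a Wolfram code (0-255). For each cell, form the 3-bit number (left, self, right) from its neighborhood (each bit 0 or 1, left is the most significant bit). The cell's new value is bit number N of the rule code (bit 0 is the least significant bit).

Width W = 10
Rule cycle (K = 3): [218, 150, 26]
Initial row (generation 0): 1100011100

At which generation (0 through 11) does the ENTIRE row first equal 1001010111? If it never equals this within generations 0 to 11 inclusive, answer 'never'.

Answer: never

Derivation:
Gen 0: 1100011100
Gen 1 (rule 218): 1110111110
Gen 2 (rule 150): 0100011101
Gen 3 (rule 26): 1010110000
Gen 4 (rule 218): 0000111000
Gen 5 (rule 150): 0001010100
Gen 6 (rule 26): 0010000010
Gen 7 (rule 218): 0101000101
Gen 8 (rule 150): 1101101101
Gen 9 (rule 26): 1001001000
Gen 10 (rule 218): 0110110100
Gen 11 (rule 150): 1000000110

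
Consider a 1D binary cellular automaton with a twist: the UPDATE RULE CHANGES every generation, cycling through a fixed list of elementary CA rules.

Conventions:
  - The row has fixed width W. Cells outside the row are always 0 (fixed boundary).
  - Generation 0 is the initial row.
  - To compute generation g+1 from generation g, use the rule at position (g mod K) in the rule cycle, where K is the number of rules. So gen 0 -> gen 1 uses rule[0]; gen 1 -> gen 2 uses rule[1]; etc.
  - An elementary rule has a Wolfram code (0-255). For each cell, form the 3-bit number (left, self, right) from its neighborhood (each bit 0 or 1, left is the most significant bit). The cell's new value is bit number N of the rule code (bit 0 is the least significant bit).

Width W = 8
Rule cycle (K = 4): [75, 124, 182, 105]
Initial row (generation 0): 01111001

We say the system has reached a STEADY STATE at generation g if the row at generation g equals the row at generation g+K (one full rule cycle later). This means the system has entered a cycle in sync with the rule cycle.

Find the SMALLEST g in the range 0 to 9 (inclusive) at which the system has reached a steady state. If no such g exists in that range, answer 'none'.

Answer: 1

Derivation:
Gen 0: 01111001
Gen 1 (rule 75): 11001010
Gen 2 (rule 124): 11101111
Gen 3 (rule 182): 01010110
Gen 4 (rule 105): 00101110
Gen 5 (rule 75): 11001010
Gen 6 (rule 124): 11101111
Gen 7 (rule 182): 01010110
Gen 8 (rule 105): 00101110
Gen 9 (rule 75): 11001010
Gen 10 (rule 124): 11101111
Gen 11 (rule 182): 01010110
Gen 12 (rule 105): 00101110
Gen 13 (rule 75): 11001010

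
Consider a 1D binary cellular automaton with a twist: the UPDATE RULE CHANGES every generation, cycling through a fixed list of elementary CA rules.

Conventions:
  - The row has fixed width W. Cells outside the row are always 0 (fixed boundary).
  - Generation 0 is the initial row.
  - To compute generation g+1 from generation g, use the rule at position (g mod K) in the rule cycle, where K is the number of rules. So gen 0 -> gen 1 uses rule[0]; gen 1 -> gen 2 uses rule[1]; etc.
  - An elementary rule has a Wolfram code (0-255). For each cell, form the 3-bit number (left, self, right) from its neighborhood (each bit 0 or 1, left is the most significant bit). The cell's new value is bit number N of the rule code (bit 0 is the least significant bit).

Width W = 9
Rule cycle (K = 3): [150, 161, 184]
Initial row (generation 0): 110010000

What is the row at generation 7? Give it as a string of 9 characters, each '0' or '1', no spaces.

Answer: 001101011

Derivation:
Gen 0: 110010000
Gen 1 (rule 150): 001111000
Gen 2 (rule 161): 100110011
Gen 3 (rule 184): 010101010
Gen 4 (rule 150): 110101011
Gen 5 (rule 161): 001010100
Gen 6 (rule 184): 000101010
Gen 7 (rule 150): 001101011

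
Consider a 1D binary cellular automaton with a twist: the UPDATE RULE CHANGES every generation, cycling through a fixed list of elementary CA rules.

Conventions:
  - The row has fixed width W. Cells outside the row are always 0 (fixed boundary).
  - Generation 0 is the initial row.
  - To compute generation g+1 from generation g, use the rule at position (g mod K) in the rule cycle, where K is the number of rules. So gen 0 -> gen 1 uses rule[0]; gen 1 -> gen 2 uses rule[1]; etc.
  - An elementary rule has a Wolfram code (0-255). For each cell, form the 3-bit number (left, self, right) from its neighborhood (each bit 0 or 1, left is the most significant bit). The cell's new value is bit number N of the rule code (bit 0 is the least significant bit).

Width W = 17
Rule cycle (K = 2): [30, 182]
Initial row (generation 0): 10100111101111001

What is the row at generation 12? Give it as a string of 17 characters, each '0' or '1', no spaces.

Gen 0: 10100111101111001
Gen 1 (rule 30): 10111100001000111
Gen 2 (rule 182): 11011010011101010
Gen 3 (rule 30): 10010011110001011
Gen 4 (rule 182): 11111101101011100
Gen 5 (rule 30): 10000001001010010
Gen 6 (rule 182): 11000011111111111
Gen 7 (rule 30): 10100110000000000
Gen 8 (rule 182): 11111001000000000
Gen 9 (rule 30): 10000111100000000
Gen 10 (rule 182): 11001011010000000
Gen 11 (rule 30): 10111010011000000
Gen 12 (rule 182): 11010111100100000

Answer: 11010111100100000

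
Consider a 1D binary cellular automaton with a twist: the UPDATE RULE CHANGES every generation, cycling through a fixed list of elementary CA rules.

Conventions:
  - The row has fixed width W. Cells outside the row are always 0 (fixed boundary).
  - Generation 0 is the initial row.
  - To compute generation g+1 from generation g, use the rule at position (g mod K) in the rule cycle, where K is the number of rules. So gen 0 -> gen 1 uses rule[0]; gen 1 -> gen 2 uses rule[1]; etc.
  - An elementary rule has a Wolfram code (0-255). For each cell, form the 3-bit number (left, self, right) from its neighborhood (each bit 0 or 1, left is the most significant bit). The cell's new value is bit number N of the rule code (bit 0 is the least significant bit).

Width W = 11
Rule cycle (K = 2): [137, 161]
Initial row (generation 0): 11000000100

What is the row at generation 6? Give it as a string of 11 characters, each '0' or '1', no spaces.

Gen 0: 11000000100
Gen 1 (rule 137): 10011110001
Gen 2 (rule 161): 00001100100
Gen 3 (rule 137): 11101000001
Gen 4 (rule 161): 01010011100
Gen 5 (rule 137): 00000011001
Gen 6 (rule 161): 11111000000

Answer: 11111000000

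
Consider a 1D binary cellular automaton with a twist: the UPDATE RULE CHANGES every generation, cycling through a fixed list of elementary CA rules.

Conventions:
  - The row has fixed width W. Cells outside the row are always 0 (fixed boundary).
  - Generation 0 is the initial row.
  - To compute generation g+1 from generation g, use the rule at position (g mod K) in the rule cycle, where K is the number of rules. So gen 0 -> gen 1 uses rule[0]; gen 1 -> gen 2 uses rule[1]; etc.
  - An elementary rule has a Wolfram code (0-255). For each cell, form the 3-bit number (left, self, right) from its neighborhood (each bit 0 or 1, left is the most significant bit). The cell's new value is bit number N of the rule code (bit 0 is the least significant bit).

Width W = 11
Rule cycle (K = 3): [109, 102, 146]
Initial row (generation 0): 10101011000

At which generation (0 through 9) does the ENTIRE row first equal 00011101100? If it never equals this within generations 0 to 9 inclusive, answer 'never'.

Gen 0: 10101011000
Gen 1 (rule 109): 11111111011
Gen 2 (rule 102): 00000001101
Gen 3 (rule 146): 00000010000
Gen 4 (rule 109): 11111010111
Gen 5 (rule 102): 00001111001
Gen 6 (rule 146): 00010110110
Gen 7 (rule 109): 11011111110
Gen 8 (rule 102): 01100000010
Gen 9 (rule 146): 10010000101

Answer: never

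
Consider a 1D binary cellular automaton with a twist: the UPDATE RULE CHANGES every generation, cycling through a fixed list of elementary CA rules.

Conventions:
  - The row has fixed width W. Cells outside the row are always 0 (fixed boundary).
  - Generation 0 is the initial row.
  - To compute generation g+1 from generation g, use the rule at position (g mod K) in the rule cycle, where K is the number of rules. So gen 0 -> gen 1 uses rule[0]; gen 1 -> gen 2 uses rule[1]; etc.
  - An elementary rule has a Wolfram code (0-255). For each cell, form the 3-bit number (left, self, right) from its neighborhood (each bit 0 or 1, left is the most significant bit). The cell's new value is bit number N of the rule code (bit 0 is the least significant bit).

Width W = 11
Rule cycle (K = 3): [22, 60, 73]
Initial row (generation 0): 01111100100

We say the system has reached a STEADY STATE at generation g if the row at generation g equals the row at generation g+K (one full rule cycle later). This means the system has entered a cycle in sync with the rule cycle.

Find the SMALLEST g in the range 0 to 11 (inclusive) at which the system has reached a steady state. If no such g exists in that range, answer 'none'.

Gen 0: 01111100100
Gen 1 (rule 22): 10000011110
Gen 2 (rule 60): 11000010001
Gen 3 (rule 73): 11011000100
Gen 4 (rule 22): 00000101110
Gen 5 (rule 60): 00000111001
Gen 6 (rule 73): 11110101000
Gen 7 (rule 22): 00000101100
Gen 8 (rule 60): 00000111010
Gen 9 (rule 73): 11110101000
Gen 10 (rule 22): 00000101100
Gen 11 (rule 60): 00000111010
Gen 12 (rule 73): 11110101000
Gen 13 (rule 22): 00000101100
Gen 14 (rule 60): 00000111010

Answer: 6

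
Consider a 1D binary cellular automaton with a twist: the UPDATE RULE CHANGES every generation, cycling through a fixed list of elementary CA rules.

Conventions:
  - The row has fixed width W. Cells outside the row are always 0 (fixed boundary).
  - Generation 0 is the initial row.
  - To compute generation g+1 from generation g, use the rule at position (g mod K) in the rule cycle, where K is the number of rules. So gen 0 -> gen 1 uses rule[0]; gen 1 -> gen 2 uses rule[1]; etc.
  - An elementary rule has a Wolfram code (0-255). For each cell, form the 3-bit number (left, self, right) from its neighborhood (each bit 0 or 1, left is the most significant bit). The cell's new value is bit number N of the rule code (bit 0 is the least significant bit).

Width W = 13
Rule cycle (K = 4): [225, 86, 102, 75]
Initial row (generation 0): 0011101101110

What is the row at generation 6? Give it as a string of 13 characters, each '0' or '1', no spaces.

Gen 0: 0011101101110
Gen 1 (rule 225): 1001110110110
Gen 2 (rule 86): 1110010010011
Gen 3 (rule 102): 0010110110101
Gen 4 (rule 75): 1100110110000
Gen 5 (rule 225): 0100011010111
Gen 6 (rule 86): 1110101010001

Answer: 1110101010001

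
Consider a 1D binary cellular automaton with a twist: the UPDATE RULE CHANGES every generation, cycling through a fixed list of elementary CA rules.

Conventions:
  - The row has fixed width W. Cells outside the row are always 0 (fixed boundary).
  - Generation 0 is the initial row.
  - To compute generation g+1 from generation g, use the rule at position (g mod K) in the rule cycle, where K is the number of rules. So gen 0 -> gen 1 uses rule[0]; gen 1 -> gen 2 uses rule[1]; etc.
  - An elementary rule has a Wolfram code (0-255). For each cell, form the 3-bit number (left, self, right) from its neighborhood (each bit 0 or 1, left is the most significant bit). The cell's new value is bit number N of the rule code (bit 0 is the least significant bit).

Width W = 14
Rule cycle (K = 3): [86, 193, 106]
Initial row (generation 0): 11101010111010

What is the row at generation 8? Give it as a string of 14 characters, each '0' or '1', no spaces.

Gen 0: 11101010111010
Gen 1 (rule 86): 00101010001011
Gen 2 (rule 193): 10000000100001
Gen 3 (rule 106): 00000001000010
Gen 4 (rule 86): 00000011100111
Gen 5 (rule 193): 11111001100011
Gen 6 (rule 106): 10001011100111
Gen 7 (rule 86): 11011000111001
Gen 8 (rule 193): 01001010011000

Answer: 01001010011000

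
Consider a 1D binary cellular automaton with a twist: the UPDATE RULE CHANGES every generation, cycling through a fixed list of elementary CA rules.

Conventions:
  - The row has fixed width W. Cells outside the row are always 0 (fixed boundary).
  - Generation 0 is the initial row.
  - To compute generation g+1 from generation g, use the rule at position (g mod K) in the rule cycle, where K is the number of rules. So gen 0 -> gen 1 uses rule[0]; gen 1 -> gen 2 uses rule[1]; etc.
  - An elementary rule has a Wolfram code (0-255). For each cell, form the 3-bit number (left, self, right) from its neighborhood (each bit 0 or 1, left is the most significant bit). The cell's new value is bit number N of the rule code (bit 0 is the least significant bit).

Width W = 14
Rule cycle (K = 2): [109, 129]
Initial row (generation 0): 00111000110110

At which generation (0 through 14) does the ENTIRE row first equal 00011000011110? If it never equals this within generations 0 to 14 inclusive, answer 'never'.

Gen 0: 00111000110110
Gen 1 (rule 109): 10101010111110
Gen 2 (rule 129): 00000000011100
Gen 3 (rule 109): 11111111010101
Gen 4 (rule 129): 01111110000000
Gen 5 (rule 109): 01000010111111
Gen 6 (rule 129): 00011000011110
Gen 7 (rule 109): 11011011010010
Gen 8 (rule 129): 00000000000000
Gen 9 (rule 109): 11111111111111
Gen 10 (rule 129): 01111111111110
Gen 11 (rule 109): 01000000000010
Gen 12 (rule 129): 00011111111000
Gen 13 (rule 109): 11010000001011
Gen 14 (rule 129): 00000111100000

Answer: 6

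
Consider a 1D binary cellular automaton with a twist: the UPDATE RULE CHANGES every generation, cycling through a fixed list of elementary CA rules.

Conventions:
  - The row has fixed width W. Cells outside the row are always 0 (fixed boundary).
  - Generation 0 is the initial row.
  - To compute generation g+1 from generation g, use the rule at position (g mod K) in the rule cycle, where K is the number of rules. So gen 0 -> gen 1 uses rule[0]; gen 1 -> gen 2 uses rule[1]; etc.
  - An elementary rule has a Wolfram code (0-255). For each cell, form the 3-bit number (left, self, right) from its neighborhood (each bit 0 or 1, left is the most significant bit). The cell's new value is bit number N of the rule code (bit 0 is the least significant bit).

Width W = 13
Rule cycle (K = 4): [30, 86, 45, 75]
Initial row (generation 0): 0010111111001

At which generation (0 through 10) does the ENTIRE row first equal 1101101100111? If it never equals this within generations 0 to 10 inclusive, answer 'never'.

Answer: 5

Derivation:
Gen 0: 0010111111001
Gen 1 (rule 30): 0110100000111
Gen 2 (rule 86): 1010110001001
Gen 3 (rule 45): 1111100101001
Gen 4 (rule 75): 1000101000010
Gen 5 (rule 30): 1101101100111
Gen 6 (rule 86): 0100100111001
Gen 7 (rule 45): 0100100100001
Gen 8 (rule 75): 1001001001110
Gen 9 (rule 30): 1111111111001
Gen 10 (rule 86): 0000000001111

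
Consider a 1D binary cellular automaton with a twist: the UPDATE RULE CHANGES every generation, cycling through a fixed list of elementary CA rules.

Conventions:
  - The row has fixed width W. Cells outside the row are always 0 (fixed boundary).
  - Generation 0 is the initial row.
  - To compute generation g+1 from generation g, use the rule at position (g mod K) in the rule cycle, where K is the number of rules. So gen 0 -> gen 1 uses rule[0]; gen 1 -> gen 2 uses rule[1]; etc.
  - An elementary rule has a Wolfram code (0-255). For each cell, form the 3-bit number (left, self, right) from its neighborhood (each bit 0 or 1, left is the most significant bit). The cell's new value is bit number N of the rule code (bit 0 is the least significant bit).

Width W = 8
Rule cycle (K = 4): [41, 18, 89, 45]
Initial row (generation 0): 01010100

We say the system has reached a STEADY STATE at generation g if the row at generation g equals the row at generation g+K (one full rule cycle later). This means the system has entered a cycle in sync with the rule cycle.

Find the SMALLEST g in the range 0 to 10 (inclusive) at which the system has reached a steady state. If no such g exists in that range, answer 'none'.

Gen 0: 01010100
Gen 1 (rule 41): 00101001
Gen 2 (rule 18): 01000110
Gen 3 (rule 89): 00110111
Gen 4 (rule 45): 10101100
Gen 5 (rule 41): 01011001
Gen 6 (rule 18): 10000110
Gen 7 (rule 89): 01110111
Gen 8 (rule 45): 01001100
Gen 9 (rule 41): 00001001
Gen 10 (rule 18): 00010110
Gen 11 (rule 89): 11000111
Gen 12 (rule 45): 10010100
Gen 13 (rule 41): 00001001
Gen 14 (rule 18): 00010110

Answer: 9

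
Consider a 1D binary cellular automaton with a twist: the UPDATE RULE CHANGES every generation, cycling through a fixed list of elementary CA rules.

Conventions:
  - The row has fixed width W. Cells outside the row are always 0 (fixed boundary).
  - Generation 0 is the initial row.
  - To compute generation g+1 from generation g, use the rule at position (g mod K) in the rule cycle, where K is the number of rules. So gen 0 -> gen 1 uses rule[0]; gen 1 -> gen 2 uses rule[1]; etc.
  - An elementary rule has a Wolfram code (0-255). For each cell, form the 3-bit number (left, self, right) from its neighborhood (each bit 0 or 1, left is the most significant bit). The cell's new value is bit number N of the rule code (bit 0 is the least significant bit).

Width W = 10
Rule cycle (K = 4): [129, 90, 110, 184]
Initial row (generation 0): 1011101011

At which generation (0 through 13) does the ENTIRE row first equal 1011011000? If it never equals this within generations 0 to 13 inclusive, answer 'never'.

Gen 0: 1011101011
Gen 1 (rule 129): 0001000000
Gen 2 (rule 90): 0010100000
Gen 3 (rule 110): 0111100000
Gen 4 (rule 184): 0111010000
Gen 5 (rule 129): 0010000111
Gen 6 (rule 90): 0101001101
Gen 7 (rule 110): 1111011111
Gen 8 (rule 184): 1110111110
Gen 9 (rule 129): 0100011100
Gen 10 (rule 90): 1010110110
Gen 11 (rule 110): 1111111110
Gen 12 (rule 184): 1111111101
Gen 13 (rule 129): 0111111000

Answer: never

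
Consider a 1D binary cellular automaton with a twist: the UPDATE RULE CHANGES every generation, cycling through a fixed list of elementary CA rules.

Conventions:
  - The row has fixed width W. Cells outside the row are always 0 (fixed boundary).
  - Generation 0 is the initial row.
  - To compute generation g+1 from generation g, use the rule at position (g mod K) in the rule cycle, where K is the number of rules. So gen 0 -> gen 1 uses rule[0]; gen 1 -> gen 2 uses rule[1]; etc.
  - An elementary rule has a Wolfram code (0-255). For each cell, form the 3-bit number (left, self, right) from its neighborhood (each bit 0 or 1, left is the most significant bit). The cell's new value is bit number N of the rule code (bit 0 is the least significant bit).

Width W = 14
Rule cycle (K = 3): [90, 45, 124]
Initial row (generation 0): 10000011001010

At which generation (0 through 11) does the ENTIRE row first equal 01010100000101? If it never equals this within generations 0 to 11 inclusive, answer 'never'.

Answer: 2

Derivation:
Gen 0: 10000011001010
Gen 1 (rule 90): 01000111110001
Gen 2 (rule 45): 01010100000101
Gen 3 (rule 124): 01111110000111
Gen 4 (rule 90): 11000011001101
Gen 5 (rule 45): 10011010001011
Gen 6 (rule 124): 11011111001111
Gen 7 (rule 90): 11010001111001
Gen 8 (rule 45): 10110101000001
Gen 9 (rule 124): 11111111100001
Gen 10 (rule 90): 10000000110010
Gen 11 (rule 45): 10111110100010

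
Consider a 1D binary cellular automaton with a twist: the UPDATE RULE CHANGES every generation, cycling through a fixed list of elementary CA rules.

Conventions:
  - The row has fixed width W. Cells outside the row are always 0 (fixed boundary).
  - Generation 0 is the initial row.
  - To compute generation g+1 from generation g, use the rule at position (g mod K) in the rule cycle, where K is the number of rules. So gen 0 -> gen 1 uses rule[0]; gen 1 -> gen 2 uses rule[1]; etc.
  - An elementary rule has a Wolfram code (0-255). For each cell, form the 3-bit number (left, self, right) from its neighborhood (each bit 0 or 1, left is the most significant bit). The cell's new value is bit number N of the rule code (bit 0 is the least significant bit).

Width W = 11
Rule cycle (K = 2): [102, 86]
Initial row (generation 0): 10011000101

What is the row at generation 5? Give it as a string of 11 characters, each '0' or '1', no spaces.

Gen 0: 10011000101
Gen 1 (rule 102): 10101001111
Gen 2 (rule 86): 10101110001
Gen 3 (rule 102): 11110010011
Gen 4 (rule 86): 00011111101
Gen 5 (rule 102): 00100000111

Answer: 00100000111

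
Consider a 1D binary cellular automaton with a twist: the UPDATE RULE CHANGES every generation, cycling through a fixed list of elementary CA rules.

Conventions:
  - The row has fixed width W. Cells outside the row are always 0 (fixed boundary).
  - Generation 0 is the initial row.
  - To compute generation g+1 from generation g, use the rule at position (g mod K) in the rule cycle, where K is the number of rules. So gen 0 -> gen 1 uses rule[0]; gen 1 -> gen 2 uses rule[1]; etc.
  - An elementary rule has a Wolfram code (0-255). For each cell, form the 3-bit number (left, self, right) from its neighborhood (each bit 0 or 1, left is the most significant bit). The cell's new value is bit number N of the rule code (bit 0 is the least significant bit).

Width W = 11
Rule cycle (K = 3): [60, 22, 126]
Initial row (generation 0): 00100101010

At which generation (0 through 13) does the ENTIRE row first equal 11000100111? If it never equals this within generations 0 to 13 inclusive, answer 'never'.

Gen 0: 00100101010
Gen 1 (rule 60): 00110111111
Gen 2 (rule 22): 01000000000
Gen 3 (rule 126): 11100000000
Gen 4 (rule 60): 10010000000
Gen 5 (rule 22): 11111000000
Gen 6 (rule 126): 10001100000
Gen 7 (rule 60): 11001010000
Gen 8 (rule 22): 00111011000
Gen 9 (rule 126): 01101111100
Gen 10 (rule 60): 01011000010
Gen 11 (rule 22): 11000100111
Gen 12 (rule 126): 11101111101
Gen 13 (rule 60): 10011000011

Answer: 11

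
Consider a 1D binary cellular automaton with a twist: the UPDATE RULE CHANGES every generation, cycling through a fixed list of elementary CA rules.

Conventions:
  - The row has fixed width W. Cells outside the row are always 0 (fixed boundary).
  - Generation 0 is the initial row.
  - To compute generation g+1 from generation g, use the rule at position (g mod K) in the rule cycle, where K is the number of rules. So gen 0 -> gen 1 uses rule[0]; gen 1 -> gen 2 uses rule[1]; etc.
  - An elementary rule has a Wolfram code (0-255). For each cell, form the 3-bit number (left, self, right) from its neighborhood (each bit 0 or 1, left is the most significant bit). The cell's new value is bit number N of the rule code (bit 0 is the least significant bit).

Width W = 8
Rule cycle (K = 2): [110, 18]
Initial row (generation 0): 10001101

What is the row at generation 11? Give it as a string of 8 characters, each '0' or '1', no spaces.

Answer: 00110110

Derivation:
Gen 0: 10001101
Gen 1 (rule 110): 10011111
Gen 2 (rule 18): 01100000
Gen 3 (rule 110): 11100000
Gen 4 (rule 18): 00010000
Gen 5 (rule 110): 00110000
Gen 6 (rule 18): 01001000
Gen 7 (rule 110): 11011000
Gen 8 (rule 18): 00000100
Gen 9 (rule 110): 00001100
Gen 10 (rule 18): 00010010
Gen 11 (rule 110): 00110110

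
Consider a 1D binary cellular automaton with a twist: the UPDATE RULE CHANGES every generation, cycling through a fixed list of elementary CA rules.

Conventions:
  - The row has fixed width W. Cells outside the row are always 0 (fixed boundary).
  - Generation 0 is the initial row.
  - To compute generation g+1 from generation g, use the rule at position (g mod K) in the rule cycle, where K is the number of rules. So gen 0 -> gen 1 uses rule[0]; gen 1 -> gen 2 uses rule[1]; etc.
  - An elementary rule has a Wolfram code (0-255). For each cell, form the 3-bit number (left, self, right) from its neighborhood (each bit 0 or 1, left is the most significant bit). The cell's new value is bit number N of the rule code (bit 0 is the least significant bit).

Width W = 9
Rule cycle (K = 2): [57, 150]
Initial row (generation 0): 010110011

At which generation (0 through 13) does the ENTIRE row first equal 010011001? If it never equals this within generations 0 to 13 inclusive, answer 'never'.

Gen 0: 010110011
Gen 1 (rule 57): 001101010
Gen 2 (rule 150): 010001011
Gen 3 (rule 57): 001100110
Gen 4 (rule 150): 010011001
Gen 5 (rule 57): 001010100
Gen 6 (rule 150): 011010110
Gen 7 (rule 57): 010101101
Gen 8 (rule 150): 110100001
Gen 9 (rule 57): 101011100
Gen 10 (rule 150): 101001010
Gen 11 (rule 57): 010100101
Gen 12 (rule 150): 110111101
Gen 13 (rule 57): 101100010

Answer: 4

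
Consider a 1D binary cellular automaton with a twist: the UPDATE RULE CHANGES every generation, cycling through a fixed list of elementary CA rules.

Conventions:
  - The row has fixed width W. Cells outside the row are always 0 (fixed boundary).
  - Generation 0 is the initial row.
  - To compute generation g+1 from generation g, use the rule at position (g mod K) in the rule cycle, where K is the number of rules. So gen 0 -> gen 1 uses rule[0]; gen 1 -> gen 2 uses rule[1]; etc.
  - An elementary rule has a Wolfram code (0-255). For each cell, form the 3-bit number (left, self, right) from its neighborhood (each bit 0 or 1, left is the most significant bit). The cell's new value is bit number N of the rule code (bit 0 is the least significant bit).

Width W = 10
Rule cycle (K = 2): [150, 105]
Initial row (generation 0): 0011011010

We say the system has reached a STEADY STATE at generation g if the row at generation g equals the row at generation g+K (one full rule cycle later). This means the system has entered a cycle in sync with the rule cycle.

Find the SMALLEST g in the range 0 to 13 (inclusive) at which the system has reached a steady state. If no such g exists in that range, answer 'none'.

Answer: none

Derivation:
Gen 0: 0011011010
Gen 1 (rule 150): 0100000011
Gen 2 (rule 105): 0001111011
Gen 3 (rule 150): 0010110000
Gen 4 (rule 105): 1001110111
Gen 5 (rule 150): 1110100010
Gen 6 (rule 105): 1011001000
Gen 7 (rule 150): 1000111100
Gen 8 (rule 105): 0010100101
Gen 9 (rule 150): 0110111101
Gen 10 (rule 105): 0111100110
Gen 11 (rule 150): 1011011001
Gen 12 (rule 105): 0111111000
Gen 13 (rule 150): 1011110100
Gen 14 (rule 105): 0110011001
Gen 15 (rule 150): 1001100111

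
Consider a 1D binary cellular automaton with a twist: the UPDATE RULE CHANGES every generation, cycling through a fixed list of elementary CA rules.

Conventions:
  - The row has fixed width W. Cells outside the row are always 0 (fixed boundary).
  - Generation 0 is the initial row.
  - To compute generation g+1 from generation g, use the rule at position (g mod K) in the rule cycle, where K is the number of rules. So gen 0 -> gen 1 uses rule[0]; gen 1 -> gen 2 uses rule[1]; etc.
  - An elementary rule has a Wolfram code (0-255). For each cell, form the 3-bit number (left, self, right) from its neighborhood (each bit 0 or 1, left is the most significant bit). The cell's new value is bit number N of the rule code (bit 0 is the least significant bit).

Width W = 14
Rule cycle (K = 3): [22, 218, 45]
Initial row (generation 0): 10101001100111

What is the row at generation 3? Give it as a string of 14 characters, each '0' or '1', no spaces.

Gen 0: 10101001100111
Gen 1 (rule 22): 10101110011000
Gen 2 (rule 218): 00001111111100
Gen 3 (rule 45): 11101000000001

Answer: 11101000000001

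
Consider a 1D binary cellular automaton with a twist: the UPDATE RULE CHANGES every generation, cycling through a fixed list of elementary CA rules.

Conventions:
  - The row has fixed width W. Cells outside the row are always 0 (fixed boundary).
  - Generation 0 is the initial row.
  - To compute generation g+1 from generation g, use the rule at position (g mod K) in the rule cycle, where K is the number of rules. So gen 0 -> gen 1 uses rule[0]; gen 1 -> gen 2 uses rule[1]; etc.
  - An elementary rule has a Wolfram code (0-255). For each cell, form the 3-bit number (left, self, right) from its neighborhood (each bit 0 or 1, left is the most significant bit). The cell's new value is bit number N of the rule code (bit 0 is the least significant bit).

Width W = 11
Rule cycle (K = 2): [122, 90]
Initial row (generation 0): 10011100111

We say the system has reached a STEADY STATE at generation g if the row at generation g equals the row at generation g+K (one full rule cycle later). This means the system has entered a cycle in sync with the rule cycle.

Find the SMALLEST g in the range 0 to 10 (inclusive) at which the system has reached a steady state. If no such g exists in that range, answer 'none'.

Gen 0: 10011100111
Gen 1 (rule 122): 01110111101
Gen 2 (rule 90): 11010100100
Gen 3 (rule 122): 11101011010
Gen 4 (rule 90): 10100011001
Gen 5 (rule 122): 01010111110
Gen 6 (rule 90): 10000100011
Gen 7 (rule 122): 01001010111
Gen 8 (rule 90): 10110000101
Gen 9 (rule 122): 01111001010
Gen 10 (rule 90): 11001110001
Gen 11 (rule 122): 11111011010
Gen 12 (rule 90): 10001011001

Answer: none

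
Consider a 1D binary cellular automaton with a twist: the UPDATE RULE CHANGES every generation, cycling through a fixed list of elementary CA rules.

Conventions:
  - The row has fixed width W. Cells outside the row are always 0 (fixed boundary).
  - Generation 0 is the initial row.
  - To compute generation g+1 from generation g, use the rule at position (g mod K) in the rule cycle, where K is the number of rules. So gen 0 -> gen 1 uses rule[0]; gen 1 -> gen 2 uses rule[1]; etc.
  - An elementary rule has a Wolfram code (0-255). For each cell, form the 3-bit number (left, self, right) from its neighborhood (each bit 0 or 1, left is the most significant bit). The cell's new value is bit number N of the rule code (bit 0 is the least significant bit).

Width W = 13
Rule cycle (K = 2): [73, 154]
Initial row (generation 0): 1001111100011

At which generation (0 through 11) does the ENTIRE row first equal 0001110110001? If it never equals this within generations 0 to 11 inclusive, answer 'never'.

Answer: 5

Derivation:
Gen 0: 1001111100011
Gen 1 (rule 73): 0001000101011
Gen 2 (rule 154): 0010101000010
Gen 3 (rule 73): 1000000011000
Gen 4 (rule 154): 0100000110100
Gen 5 (rule 73): 0001110110001
Gen 6 (rule 154): 0011100101010
Gen 7 (rule 73): 1010100000000
Gen 8 (rule 154): 0000010000000
Gen 9 (rule 73): 1111000111111
Gen 10 (rule 154): 1110101111110
Gen 11 (rule 73): 1010001000010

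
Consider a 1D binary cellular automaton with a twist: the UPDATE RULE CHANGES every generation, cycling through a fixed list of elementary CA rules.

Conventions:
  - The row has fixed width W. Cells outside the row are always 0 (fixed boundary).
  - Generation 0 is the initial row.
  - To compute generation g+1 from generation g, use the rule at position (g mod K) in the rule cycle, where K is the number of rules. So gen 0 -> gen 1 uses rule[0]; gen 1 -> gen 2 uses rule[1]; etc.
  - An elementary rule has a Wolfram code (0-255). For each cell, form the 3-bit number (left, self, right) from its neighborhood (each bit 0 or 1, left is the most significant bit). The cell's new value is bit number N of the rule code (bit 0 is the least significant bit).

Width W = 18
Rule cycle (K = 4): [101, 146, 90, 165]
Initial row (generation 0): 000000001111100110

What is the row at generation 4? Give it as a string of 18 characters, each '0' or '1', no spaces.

Answer: 000101001110111111

Derivation:
Gen 0: 000000001111100110
Gen 1 (rule 101): 111111100000100010
Gen 2 (rule 146): 011111010001010101
Gen 3 (rule 90): 110001001010000000
Gen 4 (rule 165): 000101001110111111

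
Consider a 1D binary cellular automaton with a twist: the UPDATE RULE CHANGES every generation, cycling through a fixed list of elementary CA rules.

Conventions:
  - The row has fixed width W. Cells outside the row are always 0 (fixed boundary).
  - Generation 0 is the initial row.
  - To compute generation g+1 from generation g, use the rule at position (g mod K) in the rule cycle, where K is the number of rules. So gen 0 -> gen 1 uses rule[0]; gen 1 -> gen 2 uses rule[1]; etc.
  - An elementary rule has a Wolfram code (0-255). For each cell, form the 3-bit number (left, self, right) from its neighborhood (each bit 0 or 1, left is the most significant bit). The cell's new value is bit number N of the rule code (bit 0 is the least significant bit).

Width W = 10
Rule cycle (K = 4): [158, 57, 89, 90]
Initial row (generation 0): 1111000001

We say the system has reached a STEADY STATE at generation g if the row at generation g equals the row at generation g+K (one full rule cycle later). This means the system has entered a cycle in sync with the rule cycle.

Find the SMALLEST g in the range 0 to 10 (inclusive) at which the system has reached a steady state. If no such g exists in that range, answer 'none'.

Gen 0: 1111000001
Gen 1 (rule 158): 1110100011
Gen 2 (rule 57): 1001011010
Gen 3 (rule 89): 0100011001
Gen 4 (rule 90): 1010111110
Gen 5 (rule 158): 1010111101
Gen 6 (rule 57): 0101100010
Gen 7 (rule 89): 0001111001
Gen 8 (rule 90): 0011001110
Gen 9 (rule 158): 0110111101
Gen 10 (rule 57): 0101100010
Gen 11 (rule 89): 0001111001
Gen 12 (rule 90): 0011001110
Gen 13 (rule 158): 0110111101
Gen 14 (rule 57): 0101100010

Answer: 6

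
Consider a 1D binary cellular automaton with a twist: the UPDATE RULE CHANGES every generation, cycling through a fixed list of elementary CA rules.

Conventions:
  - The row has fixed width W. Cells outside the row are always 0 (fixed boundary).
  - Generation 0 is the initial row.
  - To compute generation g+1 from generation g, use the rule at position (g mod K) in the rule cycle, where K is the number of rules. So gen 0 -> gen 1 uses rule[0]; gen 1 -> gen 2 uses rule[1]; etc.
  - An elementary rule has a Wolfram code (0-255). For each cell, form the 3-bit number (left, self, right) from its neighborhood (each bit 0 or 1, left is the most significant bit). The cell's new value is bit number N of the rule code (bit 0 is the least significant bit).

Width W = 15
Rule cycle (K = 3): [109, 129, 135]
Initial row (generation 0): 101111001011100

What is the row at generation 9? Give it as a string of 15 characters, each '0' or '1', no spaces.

Gen 0: 101111001011100
Gen 1 (rule 109): 111001001110101
Gen 2 (rule 129): 010000000100000
Gen 3 (rule 135): 110111111101111
Gen 4 (rule 109): 111100000111001
Gen 5 (rule 129): 011001110010000
Gen 6 (rule 135): 100010100110111
Gen 7 (rule 109): 101011100111101
Gen 8 (rule 129): 000001000011000
Gen 9 (rule 135): 111111011100011

Answer: 111111011100011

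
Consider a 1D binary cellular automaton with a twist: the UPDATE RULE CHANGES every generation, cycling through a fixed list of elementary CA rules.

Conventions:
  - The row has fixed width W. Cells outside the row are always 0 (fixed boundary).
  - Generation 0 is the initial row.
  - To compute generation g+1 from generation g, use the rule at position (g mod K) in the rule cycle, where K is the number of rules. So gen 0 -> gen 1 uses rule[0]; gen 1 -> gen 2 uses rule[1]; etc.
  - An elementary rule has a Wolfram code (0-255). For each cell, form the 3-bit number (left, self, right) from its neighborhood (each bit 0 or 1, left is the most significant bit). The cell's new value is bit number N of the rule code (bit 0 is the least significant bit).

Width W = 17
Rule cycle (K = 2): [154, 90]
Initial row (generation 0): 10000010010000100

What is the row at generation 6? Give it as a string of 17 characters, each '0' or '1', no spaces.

Answer: 00111100000101101

Derivation:
Gen 0: 10000010010000100
Gen 1 (rule 154): 01000101101001010
Gen 2 (rule 90): 10101001100110001
Gen 3 (rule 154): 00000111011101010
Gen 4 (rule 90): 00001101010100001
Gen 5 (rule 154): 00011000000010010
Gen 6 (rule 90): 00111100000101101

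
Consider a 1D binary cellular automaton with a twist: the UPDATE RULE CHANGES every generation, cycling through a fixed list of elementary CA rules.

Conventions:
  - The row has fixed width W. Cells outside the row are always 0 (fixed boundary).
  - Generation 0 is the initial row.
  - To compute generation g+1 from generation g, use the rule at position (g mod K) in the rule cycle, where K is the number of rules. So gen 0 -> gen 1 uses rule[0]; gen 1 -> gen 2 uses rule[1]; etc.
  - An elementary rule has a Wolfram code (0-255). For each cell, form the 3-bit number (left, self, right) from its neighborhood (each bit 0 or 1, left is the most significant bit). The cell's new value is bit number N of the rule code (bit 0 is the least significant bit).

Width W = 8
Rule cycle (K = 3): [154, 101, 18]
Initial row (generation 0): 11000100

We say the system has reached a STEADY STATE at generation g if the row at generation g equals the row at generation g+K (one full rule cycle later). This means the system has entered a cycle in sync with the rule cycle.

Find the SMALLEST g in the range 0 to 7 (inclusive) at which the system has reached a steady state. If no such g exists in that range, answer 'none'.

Gen 0: 11000100
Gen 1 (rule 154): 10101010
Gen 2 (rule 101): 11111110
Gen 3 (rule 18): 00000001
Gen 4 (rule 154): 00000010
Gen 5 (rule 101): 11111010
Gen 6 (rule 18): 00000001
Gen 7 (rule 154): 00000010
Gen 8 (rule 101): 11111010
Gen 9 (rule 18): 00000001
Gen 10 (rule 154): 00000010

Answer: 3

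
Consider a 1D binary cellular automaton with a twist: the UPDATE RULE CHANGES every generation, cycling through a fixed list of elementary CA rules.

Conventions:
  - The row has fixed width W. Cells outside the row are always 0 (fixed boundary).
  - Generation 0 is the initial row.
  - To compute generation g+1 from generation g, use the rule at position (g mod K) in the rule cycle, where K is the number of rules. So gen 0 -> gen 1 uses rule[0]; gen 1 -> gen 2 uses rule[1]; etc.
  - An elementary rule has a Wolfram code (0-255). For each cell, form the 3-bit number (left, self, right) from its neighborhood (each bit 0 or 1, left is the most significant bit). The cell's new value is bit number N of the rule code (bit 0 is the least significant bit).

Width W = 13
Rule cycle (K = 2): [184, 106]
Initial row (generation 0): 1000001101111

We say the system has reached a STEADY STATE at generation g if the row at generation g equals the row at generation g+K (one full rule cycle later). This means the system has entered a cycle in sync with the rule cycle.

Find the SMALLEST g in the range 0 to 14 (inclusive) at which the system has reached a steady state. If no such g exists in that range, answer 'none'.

Gen 0: 1000001101111
Gen 1 (rule 184): 0100001011110
Gen 2 (rule 106): 1000010110010
Gen 3 (rule 184): 0100001101001
Gen 4 (rule 106): 1000011110010
Gen 5 (rule 184): 0100011101001
Gen 6 (rule 106): 1000110110010
Gen 7 (rule 184): 0100101101001
Gen 8 (rule 106): 1001011110010
Gen 9 (rule 184): 0100111101001
Gen 10 (rule 106): 1001100110010
Gen 11 (rule 184): 0101010101001
Gen 12 (rule 106): 1010101010010
Gen 13 (rule 184): 0101010101001
Gen 14 (rule 106): 1010101010010
Gen 15 (rule 184): 0101010101001
Gen 16 (rule 106): 1010101010010

Answer: 11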